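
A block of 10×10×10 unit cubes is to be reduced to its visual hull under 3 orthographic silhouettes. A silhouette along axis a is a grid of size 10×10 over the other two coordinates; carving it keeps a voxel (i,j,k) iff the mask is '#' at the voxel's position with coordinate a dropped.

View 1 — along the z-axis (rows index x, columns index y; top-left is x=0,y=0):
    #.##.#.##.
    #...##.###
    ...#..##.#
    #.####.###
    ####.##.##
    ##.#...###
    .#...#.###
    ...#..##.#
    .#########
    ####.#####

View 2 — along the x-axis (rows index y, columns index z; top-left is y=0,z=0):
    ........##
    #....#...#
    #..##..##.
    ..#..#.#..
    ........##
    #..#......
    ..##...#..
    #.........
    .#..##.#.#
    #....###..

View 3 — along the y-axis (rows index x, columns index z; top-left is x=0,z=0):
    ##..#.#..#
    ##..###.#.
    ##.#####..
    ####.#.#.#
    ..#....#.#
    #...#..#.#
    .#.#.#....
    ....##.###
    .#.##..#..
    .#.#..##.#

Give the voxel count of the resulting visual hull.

remaining voxels: 99

before carving: 1000 voxels (10×10×10)
V1 z: intersect with XY mask (65 set) -- 650 left
V2 x: intersect with YZ mask (30 set) -- 196 left
V3 y: intersect with XZ mask (49 set) -- 99 left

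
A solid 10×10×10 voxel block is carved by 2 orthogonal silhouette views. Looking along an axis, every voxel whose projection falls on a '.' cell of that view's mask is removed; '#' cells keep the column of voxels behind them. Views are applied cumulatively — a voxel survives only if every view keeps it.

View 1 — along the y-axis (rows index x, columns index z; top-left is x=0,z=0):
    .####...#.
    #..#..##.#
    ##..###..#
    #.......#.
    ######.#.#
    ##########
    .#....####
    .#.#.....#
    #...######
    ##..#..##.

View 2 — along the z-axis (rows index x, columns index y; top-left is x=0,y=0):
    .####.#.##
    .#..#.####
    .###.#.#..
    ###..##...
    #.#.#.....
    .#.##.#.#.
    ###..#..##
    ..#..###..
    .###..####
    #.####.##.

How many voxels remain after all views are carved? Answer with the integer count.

voxel count = 305

full grid |V| = 1000
V1 y: intersect with XZ mask (56 set) -- 560 left
V2 z: intersect with XY mask (55 set) -- 305 left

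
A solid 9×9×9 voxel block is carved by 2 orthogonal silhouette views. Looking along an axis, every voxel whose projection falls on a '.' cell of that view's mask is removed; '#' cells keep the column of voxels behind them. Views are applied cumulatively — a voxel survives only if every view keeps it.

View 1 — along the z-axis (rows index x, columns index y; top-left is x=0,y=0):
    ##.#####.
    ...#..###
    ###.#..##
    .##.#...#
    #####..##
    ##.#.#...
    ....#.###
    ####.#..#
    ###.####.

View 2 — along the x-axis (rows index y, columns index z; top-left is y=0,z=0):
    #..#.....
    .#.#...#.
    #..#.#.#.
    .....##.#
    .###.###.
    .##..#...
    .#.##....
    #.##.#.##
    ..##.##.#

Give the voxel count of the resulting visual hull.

194 voxels

start: 9×9×9 = 729 voxels
step 1: project along z, AND mask (49/81) → |grid| = 441
step 2: project along x, AND mask (35/81) → |grid| = 194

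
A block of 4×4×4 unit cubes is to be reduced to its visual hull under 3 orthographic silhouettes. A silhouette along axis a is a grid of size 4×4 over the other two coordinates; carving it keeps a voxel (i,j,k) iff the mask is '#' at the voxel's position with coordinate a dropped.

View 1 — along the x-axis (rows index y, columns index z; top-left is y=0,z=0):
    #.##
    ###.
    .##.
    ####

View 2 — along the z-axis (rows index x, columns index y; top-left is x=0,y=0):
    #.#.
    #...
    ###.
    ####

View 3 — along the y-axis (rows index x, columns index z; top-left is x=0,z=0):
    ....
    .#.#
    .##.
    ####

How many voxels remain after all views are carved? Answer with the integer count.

18 voxels

start: 4×4×4 = 64 voxels
step 1: project along x, AND mask (12/16) → |grid| = 48
step 2: project along z, AND mask (10/16) → |grid| = 28
step 3: project along y, AND mask (8/16) → |grid| = 18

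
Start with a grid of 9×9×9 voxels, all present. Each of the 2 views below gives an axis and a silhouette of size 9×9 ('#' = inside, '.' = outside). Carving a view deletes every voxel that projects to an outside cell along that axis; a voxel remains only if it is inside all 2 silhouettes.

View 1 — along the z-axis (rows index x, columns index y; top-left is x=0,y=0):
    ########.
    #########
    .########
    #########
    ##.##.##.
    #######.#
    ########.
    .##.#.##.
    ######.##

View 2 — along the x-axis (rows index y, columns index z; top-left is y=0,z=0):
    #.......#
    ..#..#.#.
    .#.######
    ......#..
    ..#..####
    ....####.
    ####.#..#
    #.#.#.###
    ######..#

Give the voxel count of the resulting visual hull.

before carving: 729 voxels (9×9×9)
after view 1 [z-axis, 69 of 81 cells solid] → remaining = 621
after view 2 [x-axis, 41 of 81 cells solid] → remaining = 309

309 voxels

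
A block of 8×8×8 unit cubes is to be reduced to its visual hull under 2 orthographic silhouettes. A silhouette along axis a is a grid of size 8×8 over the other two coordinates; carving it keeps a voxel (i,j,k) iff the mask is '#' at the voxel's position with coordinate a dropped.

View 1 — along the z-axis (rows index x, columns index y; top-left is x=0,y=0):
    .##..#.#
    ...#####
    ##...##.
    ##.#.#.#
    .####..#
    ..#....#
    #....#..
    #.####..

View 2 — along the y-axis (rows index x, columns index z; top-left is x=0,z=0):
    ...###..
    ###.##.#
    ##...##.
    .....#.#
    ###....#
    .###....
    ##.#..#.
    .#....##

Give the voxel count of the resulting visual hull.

full grid |V| = 512
step 1: project along z, AND mask (32/64) → |grid| = 256
step 2: project along y, AND mask (29/64) → |grid| = 117

117 voxels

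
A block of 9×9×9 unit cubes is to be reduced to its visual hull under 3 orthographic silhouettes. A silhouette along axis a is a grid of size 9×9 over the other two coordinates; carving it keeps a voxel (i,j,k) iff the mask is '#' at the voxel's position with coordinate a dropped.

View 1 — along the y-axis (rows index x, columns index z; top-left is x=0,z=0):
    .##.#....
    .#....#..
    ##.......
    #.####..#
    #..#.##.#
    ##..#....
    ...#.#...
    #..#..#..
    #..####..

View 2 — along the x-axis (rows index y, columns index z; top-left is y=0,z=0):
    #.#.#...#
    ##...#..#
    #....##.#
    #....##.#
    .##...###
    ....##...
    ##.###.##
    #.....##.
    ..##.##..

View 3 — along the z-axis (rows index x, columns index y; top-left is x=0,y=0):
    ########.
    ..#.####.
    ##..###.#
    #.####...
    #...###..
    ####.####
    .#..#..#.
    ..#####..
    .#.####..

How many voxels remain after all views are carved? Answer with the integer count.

voxel count = 73

start: 9×9×9 = 729 voxels
[1] y-view keeps 31 columns → grid now 279
[2] x-view keeps 37 columns → grid now 132
[3] z-view keeps 49 columns → grid now 73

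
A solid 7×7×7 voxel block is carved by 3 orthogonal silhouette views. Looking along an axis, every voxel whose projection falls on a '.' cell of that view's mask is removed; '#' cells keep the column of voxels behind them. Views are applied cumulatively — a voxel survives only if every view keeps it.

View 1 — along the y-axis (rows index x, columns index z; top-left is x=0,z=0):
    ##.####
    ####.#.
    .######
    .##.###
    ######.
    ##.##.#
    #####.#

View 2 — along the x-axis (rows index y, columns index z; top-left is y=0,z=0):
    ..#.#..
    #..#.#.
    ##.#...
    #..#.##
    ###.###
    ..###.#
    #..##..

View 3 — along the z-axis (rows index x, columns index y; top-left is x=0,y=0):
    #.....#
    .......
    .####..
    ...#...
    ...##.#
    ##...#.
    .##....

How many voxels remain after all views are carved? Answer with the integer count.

remaining voxels: 40

full grid |V| = 343
carve view 1 (along y, XZ-mask fill 39/49): 273 voxels remain
carve view 2 (along x, YZ-mask fill 25/49): 138 voxels remain
carve view 3 (along z, XY-mask fill 15/49): 40 voxels remain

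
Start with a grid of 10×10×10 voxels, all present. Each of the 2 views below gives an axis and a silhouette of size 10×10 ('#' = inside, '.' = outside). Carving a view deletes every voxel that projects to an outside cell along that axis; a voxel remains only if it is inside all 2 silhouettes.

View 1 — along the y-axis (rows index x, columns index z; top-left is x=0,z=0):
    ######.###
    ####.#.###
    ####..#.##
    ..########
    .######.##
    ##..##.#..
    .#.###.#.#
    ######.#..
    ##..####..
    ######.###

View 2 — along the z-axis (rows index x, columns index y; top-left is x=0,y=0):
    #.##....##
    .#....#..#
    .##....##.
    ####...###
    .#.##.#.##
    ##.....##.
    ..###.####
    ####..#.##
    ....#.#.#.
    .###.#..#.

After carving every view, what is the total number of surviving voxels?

375 voxels

before carving: 1000 voxels (10×10×10)
V1 y: intersect with XZ mask (73 set) -- 730 left
V2 z: intersect with XY mask (51 set) -- 375 left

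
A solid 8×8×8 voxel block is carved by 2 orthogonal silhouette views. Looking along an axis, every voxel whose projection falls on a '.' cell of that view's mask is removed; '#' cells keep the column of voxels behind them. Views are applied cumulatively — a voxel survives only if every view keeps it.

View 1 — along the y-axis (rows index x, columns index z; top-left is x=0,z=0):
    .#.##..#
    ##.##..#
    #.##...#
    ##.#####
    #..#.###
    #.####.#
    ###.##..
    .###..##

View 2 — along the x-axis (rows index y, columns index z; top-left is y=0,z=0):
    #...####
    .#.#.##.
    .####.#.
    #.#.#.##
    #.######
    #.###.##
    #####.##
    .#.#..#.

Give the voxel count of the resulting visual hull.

before carving: 512 voxels (8×8×8)
V1 y: intersect with XZ mask (41 set) -- 328 left
V2 x: intersect with YZ mask (42 set) -- 213 left

voxel count = 213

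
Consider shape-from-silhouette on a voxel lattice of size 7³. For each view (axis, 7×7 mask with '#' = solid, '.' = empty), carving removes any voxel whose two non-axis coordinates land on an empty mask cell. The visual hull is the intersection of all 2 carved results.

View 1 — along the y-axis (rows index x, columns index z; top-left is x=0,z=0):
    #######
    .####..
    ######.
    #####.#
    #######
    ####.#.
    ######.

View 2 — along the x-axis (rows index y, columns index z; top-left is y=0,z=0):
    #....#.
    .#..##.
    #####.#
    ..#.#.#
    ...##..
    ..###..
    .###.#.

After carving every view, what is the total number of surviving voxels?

voxel count = 140

initial block: 7^3 = 343
step 1: project along y, AND mask (41/49) → |grid| = 287
step 2: project along x, AND mask (23/49) → |grid| = 140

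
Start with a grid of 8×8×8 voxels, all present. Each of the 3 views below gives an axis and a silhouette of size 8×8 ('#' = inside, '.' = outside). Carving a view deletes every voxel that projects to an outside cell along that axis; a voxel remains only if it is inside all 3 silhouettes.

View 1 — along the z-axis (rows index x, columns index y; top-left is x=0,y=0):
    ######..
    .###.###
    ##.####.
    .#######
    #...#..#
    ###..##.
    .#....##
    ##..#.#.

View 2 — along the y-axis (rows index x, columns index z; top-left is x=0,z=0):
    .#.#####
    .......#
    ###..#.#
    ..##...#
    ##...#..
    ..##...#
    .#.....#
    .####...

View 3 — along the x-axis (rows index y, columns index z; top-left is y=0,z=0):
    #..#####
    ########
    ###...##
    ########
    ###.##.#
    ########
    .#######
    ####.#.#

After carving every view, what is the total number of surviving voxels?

initial block: 8^3 = 512
step 1: project along z, AND mask (40/64) → |grid| = 320
step 2: project along y, AND mask (27/64) → |grid| = 139
step 3: project along x, AND mask (54/64) → |grid| = 122

122 voxels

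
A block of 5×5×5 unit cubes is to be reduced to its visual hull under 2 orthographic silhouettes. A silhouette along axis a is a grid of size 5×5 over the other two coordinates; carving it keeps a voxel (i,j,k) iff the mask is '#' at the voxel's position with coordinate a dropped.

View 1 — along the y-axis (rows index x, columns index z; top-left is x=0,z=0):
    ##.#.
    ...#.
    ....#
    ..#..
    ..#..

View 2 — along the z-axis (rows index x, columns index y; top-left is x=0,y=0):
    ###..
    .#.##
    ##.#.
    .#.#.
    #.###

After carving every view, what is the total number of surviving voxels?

remaining voxels: 21

before carving: 125 voxels (5×5×5)
step 1: project along y, AND mask (7/25) → |grid| = 35
step 2: project along z, AND mask (15/25) → |grid| = 21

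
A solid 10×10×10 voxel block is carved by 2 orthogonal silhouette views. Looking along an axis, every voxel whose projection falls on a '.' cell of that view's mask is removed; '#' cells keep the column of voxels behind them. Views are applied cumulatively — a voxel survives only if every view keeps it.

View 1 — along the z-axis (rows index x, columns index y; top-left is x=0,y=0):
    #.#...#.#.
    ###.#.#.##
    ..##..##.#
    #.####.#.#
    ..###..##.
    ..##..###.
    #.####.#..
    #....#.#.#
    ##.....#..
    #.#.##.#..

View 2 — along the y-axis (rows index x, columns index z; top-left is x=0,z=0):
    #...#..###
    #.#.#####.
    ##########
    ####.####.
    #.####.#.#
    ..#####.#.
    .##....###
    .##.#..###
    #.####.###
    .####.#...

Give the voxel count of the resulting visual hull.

voxel count = 343

before carving: 1000 voxels (10×10×10)
  1. axis=2 (XY plane), |mask|=51  ⇒  voxels=510
  2. axis=1 (XZ plane), |mask|=67  ⇒  voxels=343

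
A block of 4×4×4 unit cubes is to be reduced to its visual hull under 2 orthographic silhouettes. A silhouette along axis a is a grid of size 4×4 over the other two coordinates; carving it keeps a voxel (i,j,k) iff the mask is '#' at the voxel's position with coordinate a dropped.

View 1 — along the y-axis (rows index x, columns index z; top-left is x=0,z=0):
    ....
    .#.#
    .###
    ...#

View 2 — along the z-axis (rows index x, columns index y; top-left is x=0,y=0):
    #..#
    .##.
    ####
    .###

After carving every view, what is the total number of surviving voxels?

voxel count = 19

start: 4×4×4 = 64 voxels
carve view 1 (along y, XZ-mask fill 6/16): 24 voxels remain
carve view 2 (along z, XY-mask fill 11/16): 19 voxels remain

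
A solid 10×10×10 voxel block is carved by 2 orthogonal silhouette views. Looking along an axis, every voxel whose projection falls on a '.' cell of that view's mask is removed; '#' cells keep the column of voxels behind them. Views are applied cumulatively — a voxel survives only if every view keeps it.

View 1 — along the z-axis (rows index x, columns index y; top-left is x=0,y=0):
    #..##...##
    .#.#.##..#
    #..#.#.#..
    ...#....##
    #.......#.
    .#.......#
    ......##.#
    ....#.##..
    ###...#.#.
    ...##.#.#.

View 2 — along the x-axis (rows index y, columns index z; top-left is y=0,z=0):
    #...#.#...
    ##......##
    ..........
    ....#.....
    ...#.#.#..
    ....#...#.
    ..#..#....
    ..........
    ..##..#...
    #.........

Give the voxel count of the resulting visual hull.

initial block: 10^3 = 1000
after view 1 [z-axis, 36 of 100 cells solid] → remaining = 360
after view 2 [x-axis, 19 of 100 cells solid] → remaining = 72

|visual hull| = 72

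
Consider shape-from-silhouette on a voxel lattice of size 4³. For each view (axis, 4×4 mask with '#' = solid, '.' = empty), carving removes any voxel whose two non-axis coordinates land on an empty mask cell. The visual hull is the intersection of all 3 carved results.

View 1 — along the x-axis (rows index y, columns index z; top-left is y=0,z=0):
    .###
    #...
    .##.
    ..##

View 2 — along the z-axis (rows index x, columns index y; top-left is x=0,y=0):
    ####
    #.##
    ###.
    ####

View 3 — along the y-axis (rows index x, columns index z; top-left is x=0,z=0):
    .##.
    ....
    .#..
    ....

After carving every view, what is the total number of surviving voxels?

|visual hull| = 7

start: 4×4×4 = 64 voxels
carve view 1 (along x, YZ-mask fill 8/16): 32 voxels remain
carve view 2 (along z, XY-mask fill 14/16): 29 voxels remain
carve view 3 (along y, XZ-mask fill 3/16): 7 voxels remain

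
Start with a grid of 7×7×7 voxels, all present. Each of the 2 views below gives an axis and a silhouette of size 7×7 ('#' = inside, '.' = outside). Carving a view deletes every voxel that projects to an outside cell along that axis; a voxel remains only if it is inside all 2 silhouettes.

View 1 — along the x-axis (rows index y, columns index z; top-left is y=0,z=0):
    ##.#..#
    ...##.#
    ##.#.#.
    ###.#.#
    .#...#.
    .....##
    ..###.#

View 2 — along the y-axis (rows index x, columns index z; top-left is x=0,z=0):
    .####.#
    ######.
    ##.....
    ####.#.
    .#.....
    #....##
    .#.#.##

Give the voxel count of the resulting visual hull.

|visual hull| = 91

initial block: 7^3 = 343
carve view 1 (along x, YZ-mask fill 24/49): 168 voxels remain
carve view 2 (along y, XZ-mask fill 26/49): 91 voxels remain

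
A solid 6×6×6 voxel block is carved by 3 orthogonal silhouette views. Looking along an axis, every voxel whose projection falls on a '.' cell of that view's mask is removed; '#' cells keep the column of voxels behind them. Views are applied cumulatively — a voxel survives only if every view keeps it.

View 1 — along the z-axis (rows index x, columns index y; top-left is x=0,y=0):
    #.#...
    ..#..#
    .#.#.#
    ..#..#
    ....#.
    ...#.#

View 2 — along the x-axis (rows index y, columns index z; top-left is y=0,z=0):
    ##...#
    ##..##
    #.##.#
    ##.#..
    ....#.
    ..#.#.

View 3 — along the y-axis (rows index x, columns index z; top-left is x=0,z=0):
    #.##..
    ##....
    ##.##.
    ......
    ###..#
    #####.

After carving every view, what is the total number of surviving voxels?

initial block: 6^3 = 216
after view 1 [z-axis, 12 of 36 cells solid] → remaining = 72
after view 2 [x-axis, 17 of 36 cells solid] → remaining = 34
after view 3 [y-axis, 18 of 36 cells solid] → remaining = 17

17 voxels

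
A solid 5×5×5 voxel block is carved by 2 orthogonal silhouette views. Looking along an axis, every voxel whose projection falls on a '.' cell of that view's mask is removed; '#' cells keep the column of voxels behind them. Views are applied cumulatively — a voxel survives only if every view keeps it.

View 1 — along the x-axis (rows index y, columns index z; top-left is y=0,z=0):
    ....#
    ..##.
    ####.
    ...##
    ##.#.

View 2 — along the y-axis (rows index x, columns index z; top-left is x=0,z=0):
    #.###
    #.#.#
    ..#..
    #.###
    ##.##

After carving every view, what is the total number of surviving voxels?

|visual hull| = 38

initial block: 5^3 = 125
  1. axis=0 (YZ plane), |mask|=12  ⇒  voxels=60
  2. axis=1 (XZ plane), |mask|=16  ⇒  voxels=38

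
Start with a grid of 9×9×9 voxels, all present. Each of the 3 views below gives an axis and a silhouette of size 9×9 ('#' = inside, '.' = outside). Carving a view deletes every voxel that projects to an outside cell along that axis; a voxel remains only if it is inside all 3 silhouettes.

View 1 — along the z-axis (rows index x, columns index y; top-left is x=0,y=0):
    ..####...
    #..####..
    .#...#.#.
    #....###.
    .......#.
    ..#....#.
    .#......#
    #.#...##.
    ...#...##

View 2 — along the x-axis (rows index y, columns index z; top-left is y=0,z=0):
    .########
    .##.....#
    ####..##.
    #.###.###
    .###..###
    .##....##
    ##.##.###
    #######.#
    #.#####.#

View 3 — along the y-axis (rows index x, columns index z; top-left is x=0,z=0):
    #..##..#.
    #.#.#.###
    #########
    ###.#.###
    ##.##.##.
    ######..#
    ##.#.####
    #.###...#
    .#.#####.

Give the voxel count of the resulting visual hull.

122 voxels

start: 9×9×9 = 729 voxels
after view 1 [z-axis, 28 of 81 cells solid] → remaining = 252
after view 2 [x-axis, 56 of 81 cells solid] → remaining = 180
after view 3 [y-axis, 57 of 81 cells solid] → remaining = 122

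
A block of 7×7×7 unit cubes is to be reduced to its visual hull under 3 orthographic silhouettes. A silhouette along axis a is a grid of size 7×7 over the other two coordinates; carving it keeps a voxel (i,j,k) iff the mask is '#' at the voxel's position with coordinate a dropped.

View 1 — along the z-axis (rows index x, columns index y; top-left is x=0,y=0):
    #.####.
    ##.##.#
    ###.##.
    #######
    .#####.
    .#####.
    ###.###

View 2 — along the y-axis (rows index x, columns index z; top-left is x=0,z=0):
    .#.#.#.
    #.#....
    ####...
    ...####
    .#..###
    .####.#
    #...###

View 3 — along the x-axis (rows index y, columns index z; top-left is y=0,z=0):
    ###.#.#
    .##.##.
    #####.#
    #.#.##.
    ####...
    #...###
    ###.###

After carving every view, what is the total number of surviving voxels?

initial block: 7^3 = 343
[1] z-view keeps 38 columns → grid now 266
[2] y-view keeps 26 columns → grid now 142
[3] x-view keeps 33 columns → grid now 90

voxel count = 90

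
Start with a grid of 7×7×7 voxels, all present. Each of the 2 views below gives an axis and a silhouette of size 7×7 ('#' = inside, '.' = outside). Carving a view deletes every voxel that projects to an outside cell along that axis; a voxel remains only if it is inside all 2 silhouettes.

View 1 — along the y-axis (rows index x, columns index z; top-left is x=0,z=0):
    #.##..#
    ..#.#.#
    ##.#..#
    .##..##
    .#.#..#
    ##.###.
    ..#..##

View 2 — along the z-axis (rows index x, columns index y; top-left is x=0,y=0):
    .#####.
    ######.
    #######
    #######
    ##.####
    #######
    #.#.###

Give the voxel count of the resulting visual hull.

initial block: 7^3 = 343
after view 1 [y-axis, 26 of 49 cells solid] → remaining = 182
after view 2 [z-axis, 43 of 49 cells solid] → remaining = 162

|visual hull| = 162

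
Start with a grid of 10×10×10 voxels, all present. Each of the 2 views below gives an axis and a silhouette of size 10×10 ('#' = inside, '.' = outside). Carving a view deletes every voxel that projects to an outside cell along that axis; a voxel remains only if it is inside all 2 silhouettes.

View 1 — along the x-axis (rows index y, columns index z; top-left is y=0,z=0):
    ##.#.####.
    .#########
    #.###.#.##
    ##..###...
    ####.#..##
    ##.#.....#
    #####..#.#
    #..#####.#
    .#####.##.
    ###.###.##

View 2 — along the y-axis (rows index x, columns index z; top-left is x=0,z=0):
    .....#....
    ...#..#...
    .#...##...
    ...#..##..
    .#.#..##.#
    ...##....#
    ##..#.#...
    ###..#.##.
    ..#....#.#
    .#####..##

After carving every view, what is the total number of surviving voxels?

start: 10×10×10 = 1000 voxels
step 1: project along x, AND mask (68/100) → |grid| = 680
step 2: project along y, AND mask (37/100) → |grid| = 253

253 voxels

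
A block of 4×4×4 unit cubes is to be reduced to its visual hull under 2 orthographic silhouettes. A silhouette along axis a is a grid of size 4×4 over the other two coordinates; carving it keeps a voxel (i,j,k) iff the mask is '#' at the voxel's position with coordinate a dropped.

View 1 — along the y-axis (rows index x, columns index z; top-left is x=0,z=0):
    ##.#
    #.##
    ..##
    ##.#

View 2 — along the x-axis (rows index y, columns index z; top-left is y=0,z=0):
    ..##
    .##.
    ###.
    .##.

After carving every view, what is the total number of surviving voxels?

21 voxels

full grid |V| = 64
carve view 1 (along y, XZ-mask fill 11/16): 44 voxels remain
carve view 2 (along x, YZ-mask fill 9/16): 21 voxels remain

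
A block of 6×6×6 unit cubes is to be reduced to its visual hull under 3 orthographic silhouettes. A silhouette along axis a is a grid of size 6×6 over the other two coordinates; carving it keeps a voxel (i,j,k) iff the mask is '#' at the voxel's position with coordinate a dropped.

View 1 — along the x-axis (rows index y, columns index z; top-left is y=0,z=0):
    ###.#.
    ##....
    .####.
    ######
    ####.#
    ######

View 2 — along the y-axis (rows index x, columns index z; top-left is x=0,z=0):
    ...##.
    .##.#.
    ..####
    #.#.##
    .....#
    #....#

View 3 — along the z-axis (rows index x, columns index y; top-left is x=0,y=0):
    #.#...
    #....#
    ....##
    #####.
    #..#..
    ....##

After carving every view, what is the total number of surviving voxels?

|visual hull| = 34

initial block: 6^3 = 216
carve view 1 (along x, YZ-mask fill 27/36): 162 voxels remain
carve view 2 (along y, XZ-mask fill 16/36): 67 voxels remain
carve view 3 (along z, XY-mask fill 15/36): 34 voxels remain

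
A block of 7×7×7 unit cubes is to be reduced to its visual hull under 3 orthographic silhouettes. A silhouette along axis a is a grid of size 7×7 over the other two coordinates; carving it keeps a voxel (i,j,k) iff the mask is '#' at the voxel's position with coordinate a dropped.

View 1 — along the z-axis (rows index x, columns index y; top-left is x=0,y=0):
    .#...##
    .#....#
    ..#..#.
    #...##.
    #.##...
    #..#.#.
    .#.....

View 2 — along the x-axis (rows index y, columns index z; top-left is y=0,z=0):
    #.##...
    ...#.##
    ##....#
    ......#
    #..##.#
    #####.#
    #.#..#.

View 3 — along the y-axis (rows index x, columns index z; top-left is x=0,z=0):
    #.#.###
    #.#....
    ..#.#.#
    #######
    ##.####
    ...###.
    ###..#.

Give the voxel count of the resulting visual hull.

initial block: 7^3 = 343
  1. axis=2 (XY plane), |mask|=17  ⇒  voxels=119
  2. axis=0 (YZ plane), |mask|=23  ⇒  voxels=60
  3. axis=1 (XZ plane), |mask|=30  ⇒  voxels=38

38 voxels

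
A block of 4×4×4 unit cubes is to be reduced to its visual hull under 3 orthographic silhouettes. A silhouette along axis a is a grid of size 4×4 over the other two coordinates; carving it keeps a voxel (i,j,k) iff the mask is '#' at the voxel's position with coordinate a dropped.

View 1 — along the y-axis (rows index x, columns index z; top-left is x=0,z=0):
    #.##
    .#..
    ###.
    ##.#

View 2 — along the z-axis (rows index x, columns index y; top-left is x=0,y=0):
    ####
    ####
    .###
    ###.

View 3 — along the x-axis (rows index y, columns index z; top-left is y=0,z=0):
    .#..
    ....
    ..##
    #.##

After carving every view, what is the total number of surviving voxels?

remaining voxels: 11

initial block: 4^3 = 64
step 1: project along y, AND mask (10/16) → |grid| = 40
step 2: project along z, AND mask (14/16) → |grid| = 34
step 3: project along x, AND mask (6/16) → |grid| = 11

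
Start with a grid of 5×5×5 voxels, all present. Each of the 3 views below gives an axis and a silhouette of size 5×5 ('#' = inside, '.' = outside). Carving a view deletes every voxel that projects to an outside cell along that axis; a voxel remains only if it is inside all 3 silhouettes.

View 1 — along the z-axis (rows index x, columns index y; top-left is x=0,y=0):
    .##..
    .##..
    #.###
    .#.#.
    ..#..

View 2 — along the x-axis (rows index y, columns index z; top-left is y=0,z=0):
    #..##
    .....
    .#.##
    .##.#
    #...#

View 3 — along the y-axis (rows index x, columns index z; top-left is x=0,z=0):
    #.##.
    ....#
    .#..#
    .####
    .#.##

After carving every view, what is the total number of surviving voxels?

start: 5×5×5 = 125 voxels
[1] z-view keeps 11 columns → grid now 55
[2] x-view keeps 11 columns → grid now 23
[3] y-view keeps 13 columns → grid now 14

voxel count = 14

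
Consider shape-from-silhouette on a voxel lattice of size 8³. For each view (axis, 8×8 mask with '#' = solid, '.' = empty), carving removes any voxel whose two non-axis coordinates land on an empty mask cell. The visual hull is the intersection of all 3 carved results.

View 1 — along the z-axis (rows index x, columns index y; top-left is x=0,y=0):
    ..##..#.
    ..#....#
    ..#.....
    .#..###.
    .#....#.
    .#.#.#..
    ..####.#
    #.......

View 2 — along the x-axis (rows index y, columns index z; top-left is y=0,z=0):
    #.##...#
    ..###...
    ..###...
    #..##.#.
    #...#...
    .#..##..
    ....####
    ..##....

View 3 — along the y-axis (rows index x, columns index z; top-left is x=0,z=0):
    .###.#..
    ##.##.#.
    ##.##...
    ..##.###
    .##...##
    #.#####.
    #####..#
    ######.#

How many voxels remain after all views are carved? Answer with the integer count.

start: 8×8×8 = 512 voxels
[1] z-view keeps 21 columns → grid now 168
[2] x-view keeps 25 columns → grid now 66
[3] y-view keeps 41 columns → grid now 43

|visual hull| = 43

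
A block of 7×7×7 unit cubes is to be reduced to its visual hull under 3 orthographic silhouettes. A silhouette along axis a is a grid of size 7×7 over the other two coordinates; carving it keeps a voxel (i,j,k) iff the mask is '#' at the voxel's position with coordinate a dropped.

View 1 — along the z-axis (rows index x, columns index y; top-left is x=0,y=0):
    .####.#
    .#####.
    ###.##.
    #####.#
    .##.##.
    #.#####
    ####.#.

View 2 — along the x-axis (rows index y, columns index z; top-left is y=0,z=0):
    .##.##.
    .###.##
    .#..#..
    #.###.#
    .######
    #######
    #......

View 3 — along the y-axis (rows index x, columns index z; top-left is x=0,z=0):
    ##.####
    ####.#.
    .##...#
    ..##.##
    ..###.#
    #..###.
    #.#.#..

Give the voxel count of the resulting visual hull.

full grid |V| = 343
V1 z: intersect with XY mask (36 set) -- 252 left
V2 x: intersect with YZ mask (30 set) -- 159 left
V3 y: intersect with XZ mask (29 set) -- 94 left

|visual hull| = 94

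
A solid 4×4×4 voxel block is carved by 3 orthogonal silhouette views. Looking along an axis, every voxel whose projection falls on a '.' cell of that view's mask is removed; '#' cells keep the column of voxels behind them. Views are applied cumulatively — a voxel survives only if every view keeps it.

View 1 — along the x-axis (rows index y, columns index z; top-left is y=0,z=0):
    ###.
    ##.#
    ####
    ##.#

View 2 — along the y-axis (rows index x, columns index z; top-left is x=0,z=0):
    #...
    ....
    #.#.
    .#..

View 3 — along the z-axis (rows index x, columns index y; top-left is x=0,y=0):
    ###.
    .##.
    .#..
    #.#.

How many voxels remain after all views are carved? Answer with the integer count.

full grid |V| = 64
[1] x-view keeps 13 columns → grid now 52
[2] y-view keeps 4 columns → grid now 14
[3] z-view keeps 8 columns → grid now 6

|visual hull| = 6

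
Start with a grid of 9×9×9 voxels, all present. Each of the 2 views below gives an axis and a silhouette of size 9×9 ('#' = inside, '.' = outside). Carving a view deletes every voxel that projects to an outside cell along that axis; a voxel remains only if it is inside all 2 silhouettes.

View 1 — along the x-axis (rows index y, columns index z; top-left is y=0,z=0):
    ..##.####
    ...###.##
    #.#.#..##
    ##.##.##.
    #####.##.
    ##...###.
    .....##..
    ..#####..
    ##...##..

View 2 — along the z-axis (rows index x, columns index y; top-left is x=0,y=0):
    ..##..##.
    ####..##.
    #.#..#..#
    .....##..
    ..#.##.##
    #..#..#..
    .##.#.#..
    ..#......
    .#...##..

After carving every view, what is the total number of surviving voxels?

initial block: 9^3 = 729
step 1: project along x, AND mask (45/81) → |grid| = 405
step 2: project along z, AND mask (32/81) → |grid| = 150

|visual hull| = 150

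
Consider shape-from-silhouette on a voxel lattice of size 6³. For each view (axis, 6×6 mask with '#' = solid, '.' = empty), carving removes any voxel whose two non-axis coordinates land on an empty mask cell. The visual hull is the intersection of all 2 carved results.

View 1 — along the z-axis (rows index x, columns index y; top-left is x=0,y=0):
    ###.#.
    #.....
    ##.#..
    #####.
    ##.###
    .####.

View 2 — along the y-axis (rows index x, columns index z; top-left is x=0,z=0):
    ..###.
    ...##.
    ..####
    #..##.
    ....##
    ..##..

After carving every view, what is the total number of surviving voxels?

start: 6×6×6 = 216 voxels
after view 1 [z-axis, 22 of 36 cells solid] → remaining = 132
after view 2 [y-axis, 16 of 36 cells solid] → remaining = 59

59 voxels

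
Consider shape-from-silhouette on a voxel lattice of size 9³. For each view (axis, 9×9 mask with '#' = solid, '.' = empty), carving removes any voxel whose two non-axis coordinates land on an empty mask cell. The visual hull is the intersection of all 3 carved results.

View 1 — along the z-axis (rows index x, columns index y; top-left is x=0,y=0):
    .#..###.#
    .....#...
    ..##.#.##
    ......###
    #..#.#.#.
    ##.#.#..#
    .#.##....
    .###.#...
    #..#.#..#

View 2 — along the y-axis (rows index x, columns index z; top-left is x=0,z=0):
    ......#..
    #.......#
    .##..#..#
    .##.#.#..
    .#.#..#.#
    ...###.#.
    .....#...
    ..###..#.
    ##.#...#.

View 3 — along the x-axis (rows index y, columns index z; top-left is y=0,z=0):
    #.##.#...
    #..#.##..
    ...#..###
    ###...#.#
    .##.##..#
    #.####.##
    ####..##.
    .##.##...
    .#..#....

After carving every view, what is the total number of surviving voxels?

full grid |V| = 729
  1. axis=2 (XY plane), |mask|=34  ⇒  voxels=306
  2. axis=1 (XZ plane), |mask|=28  ⇒  voxels=110
  3. axis=0 (YZ plane), |mask|=41  ⇒  voxels=57

remaining voxels: 57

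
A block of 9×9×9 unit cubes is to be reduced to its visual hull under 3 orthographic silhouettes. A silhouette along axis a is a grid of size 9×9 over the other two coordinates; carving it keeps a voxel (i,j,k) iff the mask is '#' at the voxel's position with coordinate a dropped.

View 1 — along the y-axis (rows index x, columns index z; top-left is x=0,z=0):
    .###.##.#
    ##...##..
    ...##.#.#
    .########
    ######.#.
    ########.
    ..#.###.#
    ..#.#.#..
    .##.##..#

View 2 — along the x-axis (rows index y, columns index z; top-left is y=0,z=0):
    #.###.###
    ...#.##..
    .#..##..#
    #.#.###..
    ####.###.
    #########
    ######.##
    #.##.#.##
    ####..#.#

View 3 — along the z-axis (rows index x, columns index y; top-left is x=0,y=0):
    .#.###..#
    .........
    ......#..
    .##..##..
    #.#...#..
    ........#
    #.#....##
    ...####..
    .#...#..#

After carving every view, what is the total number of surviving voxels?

start: 9×9×9 = 729 voxels
  1. axis=1 (XZ plane), |mask|=50  ⇒  voxels=450
  2. axis=0 (YZ plane), |mask|=55  ⇒  voxels=306
  3. axis=2 (XY plane), |mask|=25  ⇒  voxels=99

99 voxels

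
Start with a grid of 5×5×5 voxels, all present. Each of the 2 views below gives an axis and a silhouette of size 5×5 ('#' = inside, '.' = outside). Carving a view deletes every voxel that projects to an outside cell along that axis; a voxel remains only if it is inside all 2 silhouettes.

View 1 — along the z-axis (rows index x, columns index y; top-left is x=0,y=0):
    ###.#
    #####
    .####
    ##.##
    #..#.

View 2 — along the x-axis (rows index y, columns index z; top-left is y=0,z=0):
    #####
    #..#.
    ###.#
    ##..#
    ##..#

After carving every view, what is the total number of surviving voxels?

full grid |V| = 125
after view 1 [z-axis, 19 of 25 cells solid] → remaining = 95
after view 2 [x-axis, 17 of 25 cells solid] → remaining = 64

voxel count = 64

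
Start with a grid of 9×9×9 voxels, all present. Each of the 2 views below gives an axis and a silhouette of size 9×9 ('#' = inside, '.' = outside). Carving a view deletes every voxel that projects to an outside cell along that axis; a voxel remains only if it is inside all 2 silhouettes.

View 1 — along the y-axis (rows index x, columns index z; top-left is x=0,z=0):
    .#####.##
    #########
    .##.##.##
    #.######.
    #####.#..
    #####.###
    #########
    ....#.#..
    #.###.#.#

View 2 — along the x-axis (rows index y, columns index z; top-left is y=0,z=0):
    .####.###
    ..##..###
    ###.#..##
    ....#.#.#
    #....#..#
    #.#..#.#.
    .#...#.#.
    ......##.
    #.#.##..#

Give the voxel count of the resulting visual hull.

252 voxels

full grid |V| = 729
  1. axis=1 (XZ plane), |mask|=60  ⇒  voxels=540
  2. axis=0 (YZ plane), |mask|=38  ⇒  voxels=252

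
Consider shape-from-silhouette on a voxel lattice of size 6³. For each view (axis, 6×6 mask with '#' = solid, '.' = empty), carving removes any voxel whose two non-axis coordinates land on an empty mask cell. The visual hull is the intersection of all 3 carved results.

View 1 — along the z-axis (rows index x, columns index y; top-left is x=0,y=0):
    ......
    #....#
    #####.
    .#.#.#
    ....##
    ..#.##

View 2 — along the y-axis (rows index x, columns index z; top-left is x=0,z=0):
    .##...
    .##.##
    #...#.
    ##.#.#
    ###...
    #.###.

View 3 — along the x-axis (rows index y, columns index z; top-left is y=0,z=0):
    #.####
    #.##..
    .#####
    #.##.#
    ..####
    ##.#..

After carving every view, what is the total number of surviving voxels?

remaining voxels: 29

before carving: 216 voxels (6×6×6)
step 1: project along z, AND mask (15/36) → |grid| = 90
step 2: project along y, AND mask (19/36) → |grid| = 48
step 3: project along x, AND mask (24/36) → |grid| = 29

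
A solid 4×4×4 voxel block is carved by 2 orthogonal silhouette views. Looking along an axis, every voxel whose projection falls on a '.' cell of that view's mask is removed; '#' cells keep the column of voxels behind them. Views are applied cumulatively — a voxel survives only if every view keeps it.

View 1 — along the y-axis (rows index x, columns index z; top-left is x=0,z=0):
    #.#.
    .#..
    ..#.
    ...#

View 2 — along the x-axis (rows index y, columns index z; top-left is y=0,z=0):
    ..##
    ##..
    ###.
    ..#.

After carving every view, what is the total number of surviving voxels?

voxel count = 11

before carving: 64 voxels (4×4×4)
  1. axis=1 (XZ plane), |mask|=5  ⇒  voxels=20
  2. axis=0 (YZ plane), |mask|=8  ⇒  voxels=11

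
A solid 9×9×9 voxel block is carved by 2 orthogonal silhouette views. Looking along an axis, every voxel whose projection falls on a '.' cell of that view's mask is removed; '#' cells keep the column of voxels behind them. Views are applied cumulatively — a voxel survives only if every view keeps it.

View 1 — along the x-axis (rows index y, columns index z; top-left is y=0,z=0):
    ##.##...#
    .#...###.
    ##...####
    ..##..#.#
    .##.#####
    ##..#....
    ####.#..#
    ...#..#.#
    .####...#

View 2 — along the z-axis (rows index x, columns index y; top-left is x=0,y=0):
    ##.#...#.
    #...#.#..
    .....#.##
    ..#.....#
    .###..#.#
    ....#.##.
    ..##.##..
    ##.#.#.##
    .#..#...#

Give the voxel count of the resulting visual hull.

156 voxels

initial block: 9^3 = 729
after view 1 [x-axis, 43 of 81 cells solid] → remaining = 387
after view 2 [z-axis, 33 of 81 cells solid] → remaining = 156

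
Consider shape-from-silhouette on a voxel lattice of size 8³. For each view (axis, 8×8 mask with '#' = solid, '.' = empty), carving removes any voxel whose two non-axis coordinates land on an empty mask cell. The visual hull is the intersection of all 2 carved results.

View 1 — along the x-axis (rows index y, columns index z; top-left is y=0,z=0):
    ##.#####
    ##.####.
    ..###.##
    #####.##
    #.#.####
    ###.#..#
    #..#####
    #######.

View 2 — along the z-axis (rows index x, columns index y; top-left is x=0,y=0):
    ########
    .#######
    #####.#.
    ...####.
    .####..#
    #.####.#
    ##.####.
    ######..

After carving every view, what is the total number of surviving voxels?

|visual hull| = 293

before carving: 512 voxels (8×8×8)
step 1: project along x, AND mask (49/64) → |grid| = 392
step 2: project along z, AND mask (48/64) → |grid| = 293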